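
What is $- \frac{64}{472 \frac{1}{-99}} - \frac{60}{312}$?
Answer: $\frac{20297}{1534} \approx 13.231$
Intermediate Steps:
$- \frac{64}{472 \frac{1}{-99}} - \frac{60}{312} = - \frac{64}{472 \left(- \frac{1}{99}\right)} - \frac{5}{26} = - \frac{64}{- \frac{472}{99}} - \frac{5}{26} = \left(-64\right) \left(- \frac{99}{472}\right) - \frac{5}{26} = \frac{792}{59} - \frac{5}{26} = \frac{20297}{1534}$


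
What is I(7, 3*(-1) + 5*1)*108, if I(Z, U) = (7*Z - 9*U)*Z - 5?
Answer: 22896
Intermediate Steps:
I(Z, U) = -5 + Z*(-9*U + 7*Z) (I(Z, U) = (-9*U + 7*Z)*Z - 5 = Z*(-9*U + 7*Z) - 5 = -5 + Z*(-9*U + 7*Z))
I(7, 3*(-1) + 5*1)*108 = (-5 + 7*7² - 9*(3*(-1) + 5*1)*7)*108 = (-5 + 7*49 - 9*(-3 + 5)*7)*108 = (-5 + 343 - 9*2*7)*108 = (-5 + 343 - 126)*108 = 212*108 = 22896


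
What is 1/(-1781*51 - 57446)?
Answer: -1/148277 ≈ -6.7441e-6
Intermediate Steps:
1/(-1781*51 - 57446) = 1/(-90831 - 57446) = 1/(-148277) = -1/148277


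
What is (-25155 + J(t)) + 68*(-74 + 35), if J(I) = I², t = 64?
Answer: -23711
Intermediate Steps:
(-25155 + J(t)) + 68*(-74 + 35) = (-25155 + 64²) + 68*(-74 + 35) = (-25155 + 4096) + 68*(-39) = -21059 - 2652 = -23711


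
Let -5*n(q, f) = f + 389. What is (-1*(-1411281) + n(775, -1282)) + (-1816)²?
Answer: 23546578/5 ≈ 4.7093e+6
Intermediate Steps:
n(q, f) = -389/5 - f/5 (n(q, f) = -(f + 389)/5 = -(389 + f)/5 = -389/5 - f/5)
(-1*(-1411281) + n(775, -1282)) + (-1816)² = (-1*(-1411281) + (-389/5 - ⅕*(-1282))) + (-1816)² = (1411281 + (-389/5 + 1282/5)) + 3297856 = (1411281 + 893/5) + 3297856 = 7057298/5 + 3297856 = 23546578/5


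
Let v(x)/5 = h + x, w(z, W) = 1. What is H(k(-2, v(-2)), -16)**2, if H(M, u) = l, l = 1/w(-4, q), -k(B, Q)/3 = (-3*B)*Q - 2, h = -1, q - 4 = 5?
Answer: 1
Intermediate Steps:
q = 9 (q = 4 + 5 = 9)
v(x) = -5 + 5*x (v(x) = 5*(-1 + x) = -5 + 5*x)
k(B, Q) = 6 + 9*B*Q (k(B, Q) = -3*((-3*B)*Q - 2) = -3*(-3*B*Q - 2) = -3*(-2 - 3*B*Q) = 6 + 9*B*Q)
l = 1 (l = 1/1 = 1)
H(M, u) = 1
H(k(-2, v(-2)), -16)**2 = 1**2 = 1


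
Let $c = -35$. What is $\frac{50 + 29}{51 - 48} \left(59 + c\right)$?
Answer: $632$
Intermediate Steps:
$\frac{50 + 29}{51 - 48} \left(59 + c\right) = \frac{50 + 29}{51 - 48} \left(59 - 35\right) = \frac{79}{3} \cdot 24 = 632$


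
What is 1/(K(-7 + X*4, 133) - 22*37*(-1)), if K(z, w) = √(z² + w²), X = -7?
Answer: 407/321841 - 7*√386/643682 ≈ 0.0010509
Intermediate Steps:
K(z, w) = √(w² + z²)
1/(K(-7 + X*4, 133) - 22*37*(-1)) = 1/(√(133² + (-7 - 7*4)²) - 22*37*(-1)) = 1/(√(17689 + (-7 - 28)²) - 814*(-1)) = 1/(√(17689 + (-35)²) + 814) = 1/(√(17689 + 1225) + 814) = 1/(√18914 + 814) = 1/(7*√386 + 814) = 1/(814 + 7*√386)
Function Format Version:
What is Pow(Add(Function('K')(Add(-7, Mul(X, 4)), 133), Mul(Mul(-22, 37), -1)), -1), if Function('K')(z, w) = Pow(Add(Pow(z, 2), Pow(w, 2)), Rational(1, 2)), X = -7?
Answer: Add(Rational(407, 321841), Mul(Rational(-7, 643682), Pow(386, Rational(1, 2)))) ≈ 0.0010509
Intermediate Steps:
Function('K')(z, w) = Pow(Add(Pow(w, 2), Pow(z, 2)), Rational(1, 2))
Pow(Add(Function('K')(Add(-7, Mul(X, 4)), 133), Mul(Mul(-22, 37), -1)), -1) = Pow(Add(Pow(Add(Pow(133, 2), Pow(Add(-7, Mul(-7, 4)), 2)), Rational(1, 2)), Mul(Mul(-22, 37), -1)), -1) = Pow(Add(Pow(Add(17689, Pow(Add(-7, -28), 2)), Rational(1, 2)), Mul(-814, -1)), -1) = Pow(Add(Pow(Add(17689, Pow(-35, 2)), Rational(1, 2)), 814), -1) = Pow(Add(Pow(Add(17689, 1225), Rational(1, 2)), 814), -1) = Pow(Add(Pow(18914, Rational(1, 2)), 814), -1) = Pow(Add(Mul(7, Pow(386, Rational(1, 2))), 814), -1) = Pow(Add(814, Mul(7, Pow(386, Rational(1, 2)))), -1)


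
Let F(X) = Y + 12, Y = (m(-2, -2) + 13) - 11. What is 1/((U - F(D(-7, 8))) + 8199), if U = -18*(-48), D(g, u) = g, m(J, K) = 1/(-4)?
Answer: 4/36197 ≈ 0.00011051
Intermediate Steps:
m(J, K) = -¼
U = 864
Y = 7/4 (Y = (-¼ + 13) - 11 = 51/4 - 11 = 7/4 ≈ 1.7500)
F(X) = 55/4 (F(X) = 7/4 + 12 = 55/4)
1/((U - F(D(-7, 8))) + 8199) = 1/((864 - 1*55/4) + 8199) = 1/((864 - 55/4) + 8199) = 1/(3401/4 + 8199) = 1/(36197/4) = 4/36197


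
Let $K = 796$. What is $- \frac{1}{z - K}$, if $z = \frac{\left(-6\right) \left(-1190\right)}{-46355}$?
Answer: $\frac{9271}{7381144} \approx 0.001256$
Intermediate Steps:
$z = - \frac{1428}{9271}$ ($z = 7140 \left(- \frac{1}{46355}\right) = - \frac{1428}{9271} \approx -0.15403$)
$- \frac{1}{z - K} = - \frac{1}{- \frac{1428}{9271} - 796} = - \frac{1}{- \frac{7381144}{9271}} = \left(-1\right) \left(- \frac{9271}{7381144}\right) = \frac{9271}{7381144}$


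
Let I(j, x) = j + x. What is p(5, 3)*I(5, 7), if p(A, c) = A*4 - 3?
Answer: 204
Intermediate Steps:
p(A, c) = -3 + 4*A (p(A, c) = 4*A - 3 = -3 + 4*A)
p(5, 3)*I(5, 7) = (-3 + 4*5)*(5 + 7) = (-3 + 20)*12 = 17*12 = 204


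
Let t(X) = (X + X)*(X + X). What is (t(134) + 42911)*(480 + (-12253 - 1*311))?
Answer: -1386457740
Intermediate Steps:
t(X) = 4*X² (t(X) = (2*X)*(2*X) = 4*X²)
(t(134) + 42911)*(480 + (-12253 - 1*311)) = (4*134² + 42911)*(480 + (-12253 - 1*311)) = (4*17956 + 42911)*(480 + (-12253 - 311)) = (71824 + 42911)*(480 - 12564) = 114735*(-12084) = -1386457740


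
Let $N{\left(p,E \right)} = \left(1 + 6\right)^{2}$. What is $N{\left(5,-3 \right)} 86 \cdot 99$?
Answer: $417186$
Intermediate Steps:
$N{\left(p,E \right)} = 49$ ($N{\left(p,E \right)} = 7^{2} = 49$)
$N{\left(5,-3 \right)} 86 \cdot 99 = 49 \cdot 86 \cdot 99 = 4214 \cdot 99 = 417186$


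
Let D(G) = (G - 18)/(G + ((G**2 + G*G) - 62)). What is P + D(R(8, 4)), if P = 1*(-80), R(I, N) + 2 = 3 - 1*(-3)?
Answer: -1033/13 ≈ -79.462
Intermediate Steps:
R(I, N) = 4 (R(I, N) = -2 + (3 - 1*(-3)) = -2 + (3 + 3) = -2 + 6 = 4)
P = -80
D(G) = (-18 + G)/(-62 + G + 2*G**2) (D(G) = (-18 + G)/(G + ((G**2 + G**2) - 62)) = (-18 + G)/(G + (2*G**2 - 62)) = (-18 + G)/(G + (-62 + 2*G**2)) = (-18 + G)/(-62 + G + 2*G**2))
P + D(R(8, 4)) = -80 + (-18 + 4)/(-62 + 4 + 2*4**2) = -80 - 14/(-62 + 4 + 2*16) = -80 - 14/(-62 + 4 + 32) = -80 - 14/(-26) = -80 - 1/26*(-14) = -80 + 7/13 = -1033/13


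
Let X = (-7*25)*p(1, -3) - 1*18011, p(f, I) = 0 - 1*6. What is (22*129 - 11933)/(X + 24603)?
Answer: -9095/7642 ≈ -1.1901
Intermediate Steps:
p(f, I) = -6 (p(f, I) = 0 - 6 = -6)
X = -16961 (X = -7*25*(-6) - 1*18011 = -175*(-6) - 18011 = 1050 - 18011 = -16961)
(22*129 - 11933)/(X + 24603) = (22*129 - 11933)/(-16961 + 24603) = (2838 - 11933)/7642 = -9095*1/7642 = -9095/7642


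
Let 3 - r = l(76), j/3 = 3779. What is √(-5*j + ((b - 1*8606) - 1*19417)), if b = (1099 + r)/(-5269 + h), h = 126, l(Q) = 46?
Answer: 10*I*√22405700649/5143 ≈ 291.05*I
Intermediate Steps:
j = 11337 (j = 3*3779 = 11337)
r = -43 (r = 3 - 1*46 = 3 - 46 = -43)
b = -1056/5143 (b = (1099 - 43)/(-5269 + 126) = 1056/(-5143) = 1056*(-1/5143) = -1056/5143 ≈ -0.20533)
√(-5*j + ((b - 1*8606) - 1*19417)) = √(-5*11337 + ((-1056/5143 - 1*8606) - 1*19417)) = √(-56685 + ((-1056/5143 - 8606) - 19417)) = √(-56685 + (-44261714/5143 - 19417)) = √(-56685 - 144123345/5143) = √(-435654300/5143) = 10*I*√22405700649/5143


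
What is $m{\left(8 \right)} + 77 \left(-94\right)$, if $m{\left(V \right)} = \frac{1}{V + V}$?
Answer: $- \frac{115807}{16} \approx -7237.9$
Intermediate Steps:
$m{\left(V \right)} = \frac{1}{2 V}$
$m{\left(8 \right)} + 77 \left(-94\right) = \frac{1}{2 \cdot 8} + 77 \left(-94\right) = \frac{1}{2} \cdot \frac{1}{8} - 7238 = \frac{1}{16} - 7238 = - \frac{115807}{16}$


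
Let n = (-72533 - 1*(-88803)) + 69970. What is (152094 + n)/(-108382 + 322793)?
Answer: 238334/214411 ≈ 1.1116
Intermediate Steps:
n = 86240 (n = (-72533 + 88803) + 69970 = 16270 + 69970 = 86240)
(152094 + n)/(-108382 + 322793) = (152094 + 86240)/(-108382 + 322793) = 238334/214411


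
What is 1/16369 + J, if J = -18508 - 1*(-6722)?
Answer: -192925033/16369 ≈ -11786.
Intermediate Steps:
J = -11786 (J = -18508 + 6722 = -11786)
1/16369 + J = 1/16369 - 11786 = -192925033/16369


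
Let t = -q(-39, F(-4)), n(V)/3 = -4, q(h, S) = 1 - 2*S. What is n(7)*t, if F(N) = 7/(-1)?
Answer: 180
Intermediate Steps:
F(N) = -7 (F(N) = 7*(-1) = -7)
n(V) = -12 (n(V) = 3*(-4) = -12)
t = -15 (t = -(1 - 2*(-7)) = -(1 + 14) = -1*15 = -15)
n(7)*t = -12*(-15) = 180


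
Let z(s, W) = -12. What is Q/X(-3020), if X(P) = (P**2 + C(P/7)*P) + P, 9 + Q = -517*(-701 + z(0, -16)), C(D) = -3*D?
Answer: 645071/9115115 ≈ 0.070769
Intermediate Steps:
Q = 368612 (Q = -9 - 517*(-701 - 12) = -9 - 517*(-713) = -9 + 368621 = 368612)
X(P) = P + 4*P**2/7 (X(P) = (P**2 + (-3*P/7)*P) + P = (P**2 - 3*P**2/7) + P = 4*P**2/7 + P = P + 4*P**2/7)
Q/X(-3020) = 368612/(((1/7)*(-3020)*(7 + 4*(-3020)))) = 368612/(((1/7)*(-3020)*(7 - 12080))) = 368612/(((1/7)*(-3020)*(-12073))) = 368612/(36460460/7) = 368612*(7/36460460) = 645071/9115115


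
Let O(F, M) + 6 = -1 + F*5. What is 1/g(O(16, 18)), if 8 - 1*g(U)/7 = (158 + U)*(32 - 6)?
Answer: -1/41986 ≈ -2.3817e-5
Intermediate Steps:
O(F, M) = -7 + 5*F (O(F, M) = -6 + (-1 + F*5) = -6 + (-1 + 5*F) = -7 + 5*F)
g(U) = -28700 - 182*U (g(U) = 56 - 7*(158 + U)*(32 - 6) = 56 - 7*(158 + U)*26 = 56 - 7*(4108 + 26*U) = 56 + (-28756 - 182*U) = -28700 - 182*U)
1/g(O(16, 18)) = 1/(-28700 - 182*(-7 + 5*16)) = 1/(-28700 - 182*(-7 + 80)) = 1/(-28700 - 182*73) = 1/(-28700 - 13286) = 1/(-41986) = -1/41986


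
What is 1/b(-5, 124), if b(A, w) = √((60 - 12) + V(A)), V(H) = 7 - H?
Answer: √15/30 ≈ 0.12910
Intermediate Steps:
b(A, w) = √(55 - A) (b(A, w) = √((60 - 12) + (7 - A)) = √(48 + (7 - A)) = √(55 - A))
1/b(-5, 124) = 1/(√(55 - 1*(-5))) = 1/(√(55 + 5)) = 1/(√60) = 1/(2*√15) = √15/30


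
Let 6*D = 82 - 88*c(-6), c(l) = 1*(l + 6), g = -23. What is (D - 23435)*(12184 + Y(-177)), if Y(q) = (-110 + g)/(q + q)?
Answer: -151533766508/531 ≈ -2.8537e+8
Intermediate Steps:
c(l) = 6 + l (c(l) = 1*(6 + l) = 6 + l)
D = 41/3 (D = (82 - 88*(6 - 6))/6 = (82 - 88*0)/6 = (82 + 0)/6 = (⅙)*82 = 41/3 ≈ 13.667)
Y(q) = -133/(2*q) (Y(q) = (-110 - 23)/(q + q) = -133*1/(2*q) = -133/(2*q))
(D - 23435)*(12184 + Y(-177)) = (41/3 - 23435)*(12184 - 133/2/(-177)) = -70264*(12184 - 133/2*(-1/177))/3 = -70264*(12184 + 133/354)/3 = -70264/3*4313269/354 = -151533766508/531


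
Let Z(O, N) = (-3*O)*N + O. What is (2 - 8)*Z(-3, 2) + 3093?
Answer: 3003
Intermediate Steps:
Z(O, N) = O - 3*N*O (Z(O, N) = -3*N*O + O = O - 3*N*O)
(2 - 8)*Z(-3, 2) + 3093 = (2 - 8)*(-3*(1 - 3*2)) + 3093 = -(-18)*(1 - 6) + 3093 = -(-18)*(-5) + 3093 = -6*15 + 3093 = -90 + 3093 = 3003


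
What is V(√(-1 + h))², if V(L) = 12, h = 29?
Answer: 144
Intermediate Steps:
V(√(-1 + h))² = 12² = 144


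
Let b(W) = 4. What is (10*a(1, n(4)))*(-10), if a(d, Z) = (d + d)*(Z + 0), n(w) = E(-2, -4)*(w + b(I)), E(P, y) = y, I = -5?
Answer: 6400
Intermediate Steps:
n(w) = -16 - 4*w (n(w) = -4*(w + 4) = -4*(4 + w) = -16 - 4*w)
a(d, Z) = 2*Z*d (a(d, Z) = (2*d)*Z = 2*Z*d)
(10*a(1, n(4)))*(-10) = (10*(2*(-16 - 4*4)*1))*(-10) = (10*(2*(-16 - 16)*1))*(-10) = (10*(2*(-32)*1))*(-10) = (10*(-64))*(-10) = -640*(-10) = 6400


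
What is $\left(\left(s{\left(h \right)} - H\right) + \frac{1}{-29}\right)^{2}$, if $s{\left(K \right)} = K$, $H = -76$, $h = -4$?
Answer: $\frac{4355569}{841} \approx 5179.0$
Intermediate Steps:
$\left(\left(s{\left(h \right)} - H\right) + \frac{1}{-29}\right)^{2} = \left(\left(-4 - -76\right) + \frac{1}{-29}\right)^{2} = \left(\left(-4 + 76\right) - \frac{1}{29}\right)^{2} = \left(72 - \frac{1}{29}\right)^{2} = \left(\frac{2087}{29}\right)^{2} = \frac{4355569}{841}$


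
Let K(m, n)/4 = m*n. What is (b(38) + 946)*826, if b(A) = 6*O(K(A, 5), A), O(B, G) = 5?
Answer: 806176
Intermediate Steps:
K(m, n) = 4*m*n (K(m, n) = 4*(m*n) = 4*m*n)
b(A) = 30 (b(A) = 6*5 = 30)
(b(38) + 946)*826 = (30 + 946)*826 = 976*826 = 806176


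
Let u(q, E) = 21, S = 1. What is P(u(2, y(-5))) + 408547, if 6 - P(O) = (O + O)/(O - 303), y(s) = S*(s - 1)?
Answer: 19201998/47 ≈ 4.0855e+5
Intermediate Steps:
y(s) = -1 + s (y(s) = 1*(s - 1) = 1*(-1 + s) = -1 + s)
P(O) = 6 - 2*O/(-303 + O) (P(O) = 6 - (O + O)/(O - 303) = 6 - 2*O/(-303 + O))
P(u(2, y(-5))) + 408547 = 2*(-909 + 2*21)/(-303 + 21) + 408547 = 2*(-909 + 42)/(-282) + 408547 = 2*(-1/282)*(-867) + 408547 = 289/47 + 408547 = 19201998/47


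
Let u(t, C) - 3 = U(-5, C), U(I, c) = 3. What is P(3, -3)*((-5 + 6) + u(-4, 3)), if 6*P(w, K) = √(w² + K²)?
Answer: 7*√2/2 ≈ 4.9497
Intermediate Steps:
u(t, C) = 6 (u(t, C) = 3 + 3 = 6)
P(w, K) = √(K² + w²)/6 (P(w, K) = √(w² + K²)/6 = √(K² + w²)/6)
P(3, -3)*((-5 + 6) + u(-4, 3)) = (√((-3)² + 3²)/6)*((-5 + 6) + 6) = (√(9 + 9)/6)*(1 + 6) = (√18/6)*7 = ((3*√2)/6)*7 = (√2/2)*7 = 7*√2/2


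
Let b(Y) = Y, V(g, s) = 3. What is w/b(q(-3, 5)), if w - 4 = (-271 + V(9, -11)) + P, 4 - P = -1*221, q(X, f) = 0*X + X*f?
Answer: 13/5 ≈ 2.6000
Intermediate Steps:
q(X, f) = X*f (q(X, f) = 0 + X*f = X*f)
P = 225 (P = 4 - (-1)*221 = 4 - 1*(-221) = 4 + 221 = 225)
w = -39 (w = 4 + ((-271 + 3) + 225) = 4 + (-268 + 225) = 4 - 43 = -39)
w/b(q(-3, 5)) = -39/((-3*5)) = -39/(-15) = -39*(-1/15) = 13/5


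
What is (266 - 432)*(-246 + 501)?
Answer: -42330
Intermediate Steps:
(266 - 432)*(-246 + 501) = -166*255 = -42330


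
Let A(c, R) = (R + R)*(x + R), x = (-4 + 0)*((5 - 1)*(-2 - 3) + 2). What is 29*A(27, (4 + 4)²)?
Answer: 504832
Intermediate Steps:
x = 72 (x = -4*(4*(-5) + 2) = -4*(-20 + 2) = -4*(-18) = 72)
A(c, R) = 2*R*(72 + R) (A(c, R) = (R + R)*(72 + R) = (2*R)*(72 + R) = 2*R*(72 + R))
29*A(27, (4 + 4)²) = 29*(2*(4 + 4)²*(72 + (4 + 4)²)) = 29*(2*8²*(72 + 8²)) = 29*(2*64*(72 + 64)) = 29*(2*64*136) = 29*17408 = 504832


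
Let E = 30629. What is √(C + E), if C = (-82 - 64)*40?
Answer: √24789 ≈ 157.45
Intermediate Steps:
C = -5840 (C = -146*40 = -5840)
√(C + E) = √(-5840 + 30629) = √24789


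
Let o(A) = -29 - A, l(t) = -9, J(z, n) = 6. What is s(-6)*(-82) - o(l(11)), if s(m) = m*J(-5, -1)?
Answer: 2972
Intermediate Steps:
s(m) = 6*m (s(m) = m*6 = 6*m)
s(-6)*(-82) - o(l(11)) = (6*(-6))*(-82) - (-29 - 1*(-9)) = -36*(-82) - (-29 + 9) = 2952 - 1*(-20) = 2952 + 20 = 2972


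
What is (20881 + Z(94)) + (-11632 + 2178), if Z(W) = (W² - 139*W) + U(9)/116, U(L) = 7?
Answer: 834859/116 ≈ 7197.1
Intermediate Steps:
Z(W) = 7/116 + W² - 139*W (Z(W) = (W² - 139*W) + 7/116 = 7/116 + W² - 139*W)
(20881 + Z(94)) + (-11632 + 2178) = (20881 + (7/116 + 94² - 139*94)) + (-11632 + 2178) = (20881 + (7/116 + 8836 - 13066)) - 9454 = (20881 - 490673/116) - 9454 = 1931523/116 - 9454 = 834859/116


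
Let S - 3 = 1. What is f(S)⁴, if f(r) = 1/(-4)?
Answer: 1/256 ≈ 0.0039063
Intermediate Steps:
S = 4 (S = 3 + 1 = 4)
f(r) = -¼
f(S)⁴ = (-¼)⁴ = 1/256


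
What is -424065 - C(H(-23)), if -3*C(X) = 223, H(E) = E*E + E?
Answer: -1271972/3 ≈ -4.2399e+5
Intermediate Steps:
H(E) = E + E² (H(E) = E² + E = E + E²)
C(X) = -223/3 (C(X) = -⅓*223 = -223/3)
-424065 - C(H(-23)) = -424065 - 1*(-223/3) = -424065 + 223/3 = -1271972/3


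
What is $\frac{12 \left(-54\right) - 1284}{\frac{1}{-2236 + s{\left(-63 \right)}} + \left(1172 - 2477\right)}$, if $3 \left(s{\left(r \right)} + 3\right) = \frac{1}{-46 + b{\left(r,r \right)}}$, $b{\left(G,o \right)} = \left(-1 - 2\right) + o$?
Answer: $\frac{484484420}{327252787} \approx 1.4805$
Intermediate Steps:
$b{\left(G,o \right)} = -3 + o$
$s{\left(r \right)} = -3 + \frac{1}{3 \left(-49 + r\right)}$ ($s{\left(r \right)} = -3 + \frac{1}{3 \left(-46 + \left(-3 + r\right)\right)} = -3 + \frac{1}{3 \left(-49 + r\right)}$)
$\frac{12 \left(-54\right) - 1284}{\frac{1}{-2236 + s{\left(-63 \right)}} + \left(1172 - 2477\right)} = \frac{12 \left(-54\right) - 1284}{\frac{1}{-2236 + \frac{442 - -567}{3 \left(-49 - 63\right)}} + \left(1172 - 2477\right)} = \frac{-648 - 1284}{\frac{1}{-2236 + \frac{442 + 567}{3 \left(-112\right)}} - 1305} = - \frac{1932}{\frac{1}{-2236 + \frac{1}{3} \left(- \frac{1}{112}\right) 1009} - 1305} = - \frac{1932}{\frac{1}{-2236 - \frac{1009}{336}} - 1305} = - \frac{1932}{\frac{1}{- \frac{752305}{336}} - 1305} = - \frac{1932}{- \frac{336}{752305} - 1305} = - \frac{1932}{- \frac{981758361}{752305}} = \left(-1932\right) \left(- \frac{752305}{981758361}\right) = \frac{484484420}{327252787}$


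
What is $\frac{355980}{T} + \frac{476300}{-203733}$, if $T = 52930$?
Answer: $\frac{4731431434}{1078358769} \approx 4.3876$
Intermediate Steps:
$\frac{355980}{T} + \frac{476300}{-203733} = \frac{355980}{52930} + \frac{476300}{-203733} = 355980 \cdot \frac{1}{52930} + 476300 \left(- \frac{1}{203733}\right) = \frac{35598}{5293} - \frac{476300}{203733} = \frac{4731431434}{1078358769}$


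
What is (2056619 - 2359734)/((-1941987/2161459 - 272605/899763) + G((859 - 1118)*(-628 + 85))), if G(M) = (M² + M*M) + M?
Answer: -589498304863685955/76931793843286056232199 ≈ -7.6626e-6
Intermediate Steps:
G(M) = M + 2*M² (G(M) = (M² + M²) + M = 2*M² + M = M + 2*M²)
(2056619 - 2359734)/((-1941987/2161459 - 272605/899763) + G((859 - 1118)*(-628 + 85))) = (2056619 - 2359734)/((-1941987/2161459 - 272605/899763) + ((859 - 1118)*(-628 + 85))*(1 + 2*((859 - 1118)*(-628 + 85)))) = -303115/((-1941987*1/2161459 - 272605*1/899763) + (-259*(-543))*(1 + 2*(-259*(-543)))) = -303115/((-1941987/2161459 - 272605/899763) + 140637*(1 + 2*140637)) = -303115/(-2336552579776/1944800834217 + 140637*(1 + 281274)) = -303115/(-2336552579776/1944800834217 + 140637*281275) = -303115/(-2336552579776/1944800834217 + 39557672175) = -303115/76931793843286056232199/1944800834217 = -303115*1944800834217/76931793843286056232199 = -589498304863685955/76931793843286056232199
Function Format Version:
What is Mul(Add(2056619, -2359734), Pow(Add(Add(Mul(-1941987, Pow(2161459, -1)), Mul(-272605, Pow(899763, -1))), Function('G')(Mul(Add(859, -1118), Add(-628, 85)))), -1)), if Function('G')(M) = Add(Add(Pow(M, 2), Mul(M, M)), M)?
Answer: Rational(-589498304863685955, 76931793843286056232199) ≈ -7.6626e-6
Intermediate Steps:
Function('G')(M) = Add(M, Mul(2, Pow(M, 2))) (Function('G')(M) = Add(Add(Pow(M, 2), Pow(M, 2)), M) = Add(Mul(2, Pow(M, 2)), M) = Add(M, Mul(2, Pow(M, 2))))
Mul(Add(2056619, -2359734), Pow(Add(Add(Mul(-1941987, Pow(2161459, -1)), Mul(-272605, Pow(899763, -1))), Function('G')(Mul(Add(859, -1118), Add(-628, 85)))), -1)) = Mul(Add(2056619, -2359734), Pow(Add(Add(Mul(-1941987, Pow(2161459, -1)), Mul(-272605, Pow(899763, -1))), Mul(Mul(Add(859, -1118), Add(-628, 85)), Add(1, Mul(2, Mul(Add(859, -1118), Add(-628, 85)))))), -1)) = Mul(-303115, Pow(Add(Add(Mul(-1941987, Rational(1, 2161459)), Mul(-272605, Rational(1, 899763))), Mul(Mul(-259, -543), Add(1, Mul(2, Mul(-259, -543))))), -1)) = Mul(-303115, Pow(Add(Add(Rational(-1941987, 2161459), Rational(-272605, 899763)), Mul(140637, Add(1, Mul(2, 140637)))), -1)) = Mul(-303115, Pow(Add(Rational(-2336552579776, 1944800834217), Mul(140637, Add(1, 281274))), -1)) = Mul(-303115, Pow(Add(Rational(-2336552579776, 1944800834217), Mul(140637, 281275)), -1)) = Mul(-303115, Pow(Add(Rational(-2336552579776, 1944800834217), 39557672175), -1)) = Mul(-303115, Pow(Rational(76931793843286056232199, 1944800834217), -1)) = Mul(-303115, Rational(1944800834217, 76931793843286056232199)) = Rational(-589498304863685955, 76931793843286056232199)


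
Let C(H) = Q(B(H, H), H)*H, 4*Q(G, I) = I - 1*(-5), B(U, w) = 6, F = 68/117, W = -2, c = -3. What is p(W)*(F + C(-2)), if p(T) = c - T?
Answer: 215/234 ≈ 0.91880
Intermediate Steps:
F = 68/117 (F = 68*(1/117) = 68/117 ≈ 0.58120)
Q(G, I) = 5/4 + I/4 (Q(G, I) = (I - 1*(-5))/4 = (I + 5)/4 = (5 + I)/4 = 5/4 + I/4)
p(T) = -3 - T
C(H) = H*(5/4 + H/4) (C(H) = (5/4 + H/4)*H = H*(5/4 + H/4))
p(W)*(F + C(-2)) = (-3 - 1*(-2))*(68/117 + (¼)*(-2)*(5 - 2)) = (-3 + 2)*(68/117 + (¼)*(-2)*3) = -(68/117 - 3/2) = -1*(-215/234) = 215/234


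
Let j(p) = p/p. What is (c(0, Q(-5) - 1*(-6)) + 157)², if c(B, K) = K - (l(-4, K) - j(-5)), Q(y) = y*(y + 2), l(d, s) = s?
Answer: 24964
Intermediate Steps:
j(p) = 1
Q(y) = y*(2 + y)
c(B, K) = 1 (c(B, K) = K - (K - 1*1) = K - (K - 1) = K - (-1 + K) = K + (1 - K) = 1)
(c(0, Q(-5) - 1*(-6)) + 157)² = (1 + 157)² = 158² = 24964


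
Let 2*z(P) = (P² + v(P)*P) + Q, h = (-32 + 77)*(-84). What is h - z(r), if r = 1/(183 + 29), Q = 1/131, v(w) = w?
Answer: -22255392523/5887664 ≈ -3780.0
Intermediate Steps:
Q = 1/131 ≈ 0.0076336
h = -3780 (h = 45*(-84) = -3780)
r = 1/212 ≈ 0.0047170
z(P) = 1/262 + P² (z(P) = ((P² + P*P) + 1/131)/2 = ((P² + P²) + 1/131)/2 = (2*P² + 1/131)/2 = (1/131 + 2*P²)/2 = 1/262 + P²)
h - z(r) = -3780 - (1/262 + (1/212)²) = -3780 - (1/262 + 1/44944) = -3780 - 1*22603/5887664 = -3780 - 22603/5887664 = -22255392523/5887664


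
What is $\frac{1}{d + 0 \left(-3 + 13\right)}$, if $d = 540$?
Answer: $\frac{1}{540} \approx 0.0018519$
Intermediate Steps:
$\frac{1}{d + 0 \left(-3 + 13\right)} = \frac{1}{540 + 0 \left(-3 + 13\right)} = \frac{1}{540 + 0 \cdot 10} = \frac{1}{540 + 0} = \frac{1}{540}$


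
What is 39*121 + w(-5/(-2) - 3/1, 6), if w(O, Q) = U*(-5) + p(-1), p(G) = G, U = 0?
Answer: 4718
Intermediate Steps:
w(O, Q) = -1 (w(O, Q) = 0*(-5) - 1 = 0 - 1 = -1)
39*121 + w(-5/(-2) - 3/1, 6) = 39*121 - 1 = 4719 - 1 = 4718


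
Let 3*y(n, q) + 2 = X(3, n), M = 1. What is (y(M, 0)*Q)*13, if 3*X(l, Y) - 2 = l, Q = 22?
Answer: -286/9 ≈ -31.778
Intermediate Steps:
X(l, Y) = 2/3 + l/3
y(n, q) = -1/9 (y(n, q) = -2/3 + (2/3 + (1/3)*3)/3 = -2/3 + (2/3 + 1)/3 = -2/3 + (1/3)*(5/3) = -2/3 + 5/9 = -1/9)
(y(M, 0)*Q)*13 = -1/9*22*13 = -22/9*13 = -286/9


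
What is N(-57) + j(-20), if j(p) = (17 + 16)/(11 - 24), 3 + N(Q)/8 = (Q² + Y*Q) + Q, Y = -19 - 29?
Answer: 616167/13 ≈ 47397.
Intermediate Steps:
Y = -48
N(Q) = -24 - 376*Q + 8*Q² (N(Q) = -24 + 8*((Q² - 48*Q) + Q) = -24 + 8*(Q² - 47*Q) = -24 + (-376*Q + 8*Q²) = -24 - 376*Q + 8*Q²)
j(p) = -33/13 (j(p) = 33/(-13) = 33*(-1/13) = -33/13)
N(-57) + j(-20) = (-24 - 376*(-57) + 8*(-57)²) - 33/13 = (-24 + 21432 + 8*3249) - 33/13 = (-24 + 21432 + 25992) - 33/13 = 47400 - 33/13 = 616167/13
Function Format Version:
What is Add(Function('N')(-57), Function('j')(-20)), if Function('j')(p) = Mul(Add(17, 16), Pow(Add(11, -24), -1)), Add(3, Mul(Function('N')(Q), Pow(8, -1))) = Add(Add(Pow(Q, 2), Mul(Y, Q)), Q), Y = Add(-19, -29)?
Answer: Rational(616167, 13) ≈ 47397.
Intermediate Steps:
Y = -48
Function('N')(Q) = Add(-24, Mul(-376, Q), Mul(8, Pow(Q, 2))) (Function('N')(Q) = Add(-24, Mul(8, Add(Add(Pow(Q, 2), Mul(-48, Q)), Q))) = Add(-24, Mul(8, Add(Pow(Q, 2), Mul(-47, Q)))) = Add(-24, Add(Mul(-376, Q), Mul(8, Pow(Q, 2)))) = Add(-24, Mul(-376, Q), Mul(8, Pow(Q, 2))))
Function('j')(p) = Rational(-33, 13) (Function('j')(p) = Mul(33, Pow(-13, -1)) = Mul(33, Rational(-1, 13)) = Rational(-33, 13))
Add(Function('N')(-57), Function('j')(-20)) = Add(Add(-24, Mul(-376, -57), Mul(8, Pow(-57, 2))), Rational(-33, 13)) = Add(Add(-24, 21432, Mul(8, 3249)), Rational(-33, 13)) = Add(Add(-24, 21432, 25992), Rational(-33, 13)) = Add(47400, Rational(-33, 13)) = Rational(616167, 13)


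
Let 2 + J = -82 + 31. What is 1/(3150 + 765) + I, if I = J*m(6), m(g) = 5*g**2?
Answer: -37349099/3915 ≈ -9540.0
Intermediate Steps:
J = -53 (J = -2 + (-82 + 31) = -2 - 51 = -53)
I = -9540 (I = -265*6**2 = -265*36 = -53*180 = -9540)
1/(3150 + 765) + I = 1/(3150 + 765) - 9540 = 1/3915 - 9540 = -37349099/3915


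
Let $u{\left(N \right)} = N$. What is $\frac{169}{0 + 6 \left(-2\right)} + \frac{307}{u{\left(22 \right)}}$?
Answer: $- \frac{17}{132} \approx -0.12879$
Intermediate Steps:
$\frac{169}{0 + 6 \left(-2\right)} + \frac{307}{u{\left(22 \right)}} = \frac{169}{0 + 6 \left(-2\right)} + \frac{307}{22} = \frac{169}{0 - 12} + 307 \cdot \frac{1}{22} = \frac{169}{-12} + \frac{307}{22} = 169 \left(- \frac{1}{12}\right) + \frac{307}{22} = - \frac{169}{12} + \frac{307}{22} = - \frac{17}{132}$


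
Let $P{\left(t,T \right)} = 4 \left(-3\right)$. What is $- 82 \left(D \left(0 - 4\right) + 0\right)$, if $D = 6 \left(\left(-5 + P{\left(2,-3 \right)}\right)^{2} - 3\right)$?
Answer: $562848$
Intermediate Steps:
$P{\left(t,T \right)} = -12$
$D = 1716$ ($D = 6 \left(\left(-5 - 12\right)^{2} - 3\right) = 6 \left(\left(-17\right)^{2} - 3\right) = 6 \left(289 - 3\right) = 6 \cdot 286 = 1716$)
$- 82 \left(D \left(0 - 4\right) + 0\right) = - 82 \left(1716 \left(0 - 4\right) + 0\right) = - 82 \left(1716 \left(-4\right) + 0\right) = - 82 \left(-6864 + 0\right) = \left(-82\right) \left(-6864\right) = 562848$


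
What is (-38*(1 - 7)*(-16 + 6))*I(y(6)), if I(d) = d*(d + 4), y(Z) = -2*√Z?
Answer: -54720 + 18240*√6 ≈ -10041.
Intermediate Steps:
I(d) = d*(4 + d)
(-38*(1 - 7)*(-16 + 6))*I(y(6)) = (-38*(1 - 7)*(-16 + 6))*((-2*√6)*(4 - 2*√6)) = (-(-228)*(-10))*(-2*√6*(4 - 2*√6)) = (-38*60)*(-2*√6*(4 - 2*√6)) = -(-4560)*√6*(4 - 2*√6) = 4560*√6*(4 - 2*√6)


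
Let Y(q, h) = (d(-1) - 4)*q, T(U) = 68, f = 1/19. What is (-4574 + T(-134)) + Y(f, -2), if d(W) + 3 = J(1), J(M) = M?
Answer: -85620/19 ≈ -4506.3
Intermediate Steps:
d(W) = -2 (d(W) = -3 + 1 = -2)
f = 1/19 ≈ 0.052632
Y(q, h) = -6*q (Y(q, h) = (-2 - 4)*q = -6*q)
(-4574 + T(-134)) + Y(f, -2) = (-4574 + 68) - 6*1/19 = -4506 - 6/19 = -85620/19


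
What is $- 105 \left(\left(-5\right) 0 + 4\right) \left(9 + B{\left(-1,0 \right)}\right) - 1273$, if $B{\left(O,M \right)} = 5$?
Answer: $-7153$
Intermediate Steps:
$- 105 \left(\left(-5\right) 0 + 4\right) \left(9 + B{\left(-1,0 \right)}\right) - 1273 = - 105 \left(\left(-5\right) 0 + 4\right) \left(9 + 5\right) - 1273 = - 105 \left(0 + 4\right) 14 - 1273 = - 105 \cdot 4 \cdot 14 - 1273 = \left(-105\right) 56 - 1273 = -5880 - 1273 = -7153$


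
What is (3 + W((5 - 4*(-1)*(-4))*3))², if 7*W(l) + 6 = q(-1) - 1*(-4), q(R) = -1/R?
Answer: 400/49 ≈ 8.1633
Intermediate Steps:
W(l) = -⅐ (W(l) = -6/7 + (-1/(-1) - 1*(-4))/7 = -6/7 + (-1*(-1) + 4)/7 = -6/7 + (1 + 4)/7 = -6/7 + (⅐)*5 = -6/7 + 5/7 = -⅐)
(3 + W((5 - 4*(-1)*(-4))*3))² = (3 - ⅐)² = (20/7)² = 400/49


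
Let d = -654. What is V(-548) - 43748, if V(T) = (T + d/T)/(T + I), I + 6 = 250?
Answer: -3643883583/83296 ≈ -43746.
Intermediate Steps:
I = 244 (I = -6 + 250 = 244)
V(T) = (T - 654/T)/(244 + T) (V(T) = (T - 654/T)/(T + 244) = (T - 654/T)/(244 + T))
V(-548) - 43748 = (-654 + (-548)²)/((-548)*(244 - 548)) - 43748 = -1/548*(-654 + 300304)/(-304) - 43748 = -1/548*(-1/304)*299650 - 43748 = 149825/83296 - 43748 = -3643883583/83296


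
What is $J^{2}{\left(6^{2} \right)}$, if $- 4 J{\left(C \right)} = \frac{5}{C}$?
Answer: $\frac{25}{20736} \approx 0.0012056$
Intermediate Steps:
$J{\left(C \right)} = - \frac{5}{4 C}$ ($J{\left(C \right)} = - \frac{5 \frac{1}{C}}{4} = - \frac{5}{4 C}$)
$J^{2}{\left(6^{2} \right)} = \left(- \frac{5}{4 \cdot 6^{2}}\right)^{2} = \left(- \frac{5}{4 \cdot 36}\right)^{2} = \left(\left(- \frac{5}{4}\right) \frac{1}{36}\right)^{2} = \left(- \frac{5}{144}\right)^{2} = \frac{25}{20736}$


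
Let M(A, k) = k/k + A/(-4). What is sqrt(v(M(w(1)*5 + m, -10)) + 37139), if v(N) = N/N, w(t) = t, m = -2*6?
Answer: 2*sqrt(9285) ≈ 192.72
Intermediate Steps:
m = -12
M(A, k) = 1 - A/4 (M(A, k) = 1 + A*(-1/4) = 1 - A/4)
v(N) = 1
sqrt(v(M(w(1)*5 + m, -10)) + 37139) = sqrt(1 + 37139) = sqrt(37140) = 2*sqrt(9285)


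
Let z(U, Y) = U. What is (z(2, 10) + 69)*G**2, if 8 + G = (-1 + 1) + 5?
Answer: 639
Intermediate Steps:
G = -3 (G = -8 + ((-1 + 1) + 5) = -8 + (0 + 5) = -8 + 5 = -3)
(z(2, 10) + 69)*G**2 = (2 + 69)*(-3)**2 = 71*9 = 639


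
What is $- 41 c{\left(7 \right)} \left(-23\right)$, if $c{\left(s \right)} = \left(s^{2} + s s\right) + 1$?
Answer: $93357$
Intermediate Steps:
$c{\left(s \right)} = 1 + 2 s^{2}$ ($c{\left(s \right)} = \left(s^{2} + s^{2}\right) + 1 = 2 s^{2} + 1 = 1 + 2 s^{2}$)
$- 41 c{\left(7 \right)} \left(-23\right) = - 41 \left(1 + 2 \cdot 7^{2}\right) \left(-23\right) = - 41 \left(1 + 2 \cdot 49\right) \left(-23\right) = - 41 \left(1 + 98\right) \left(-23\right) = \left(-41\right) 99 \left(-23\right) = \left(-4059\right) \left(-23\right) = 93357$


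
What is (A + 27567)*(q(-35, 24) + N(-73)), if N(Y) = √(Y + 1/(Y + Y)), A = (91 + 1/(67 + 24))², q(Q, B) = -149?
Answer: -44234203799/8281 + 296873851*I*√1556214/1209026 ≈ -5.3416e+6 + 3.0632e+5*I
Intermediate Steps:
A = 68591524/8281 (A = (91 + 1/91)² = (8282/91)² = 68591524/8281 ≈ 8283.0)
N(Y) = √(Y + 1/(2*Y))
(A + 27567)*(q(-35, 24) + N(-73)) = (68591524/8281 + 27567)*(-149 + √(2/(-73) + 4*(-73))/2) = 296873851*(-149 + √(2*(-1/73) - 292)/2)/8281 = 296873851*(-149 + √(-2/73 - 292)/2)/8281 = 296873851*(-149 + √(-21318/73)/2)/8281 = 296873851*(-149 + (I*√1556214/73)/2)/8281 = 296873851*(-149 + I*√1556214/146)/8281 = -44234203799/8281 + 296873851*I*√1556214/1209026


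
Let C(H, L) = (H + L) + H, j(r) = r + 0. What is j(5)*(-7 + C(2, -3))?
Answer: -30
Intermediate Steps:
j(r) = r
C(H, L) = L + 2*H
j(5)*(-7 + C(2, -3)) = 5*(-7 + (-3 + 2*2)) = 5*(-7 + (-3 + 4)) = 5*(-7 + 1) = 5*(-6) = -30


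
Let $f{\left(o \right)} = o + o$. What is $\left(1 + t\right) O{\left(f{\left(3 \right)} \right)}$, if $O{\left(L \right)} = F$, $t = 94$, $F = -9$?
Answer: $-855$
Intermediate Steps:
$f{\left(o \right)} = 2 o$
$O{\left(L \right)} = -9$
$\left(1 + t\right) O{\left(f{\left(3 \right)} \right)} = \left(1 + 94\right) \left(-9\right) = 95 \left(-9\right) = -855$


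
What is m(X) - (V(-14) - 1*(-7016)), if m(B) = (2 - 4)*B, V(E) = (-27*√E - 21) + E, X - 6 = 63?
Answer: -7119 + 27*I*√14 ≈ -7119.0 + 101.02*I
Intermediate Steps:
X = 69 (X = 6 + 63 = 69)
V(E) = -21 + E - 27*√E (V(E) = (-21 - 27*√E) + E = -21 + E - 27*√E)
m(B) = -2*B
m(X) - (V(-14) - 1*(-7016)) = -2*69 - ((-21 - 14 - 27*I*√14) - 1*(-7016)) = -138 - ((-21 - 14 - 27*I*√14) + 7016) = -138 - ((-35 - 27*I*√14) + 7016) = -138 - (6981 - 27*I*√14) = -138 + (-6981 + 27*I*√14) = -7119 + 27*I*√14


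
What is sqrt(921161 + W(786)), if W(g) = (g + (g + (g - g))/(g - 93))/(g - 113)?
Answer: sqrt(22263332999218773)/155463 ≈ 959.77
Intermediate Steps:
W(g) = (g + g/(-93 + g))/(-113 + g) (W(g) = (g + (g + 0)/(-93 + g))/(-113 + g) = (g + g/(-93 + g))/(-113 + g))
sqrt(921161 + W(786)) = sqrt(921161 + 786*(-92 + 786)/(10509 + 786**2 - 206*786)) = sqrt(921161 + 786*694/(10509 + 617796 - 161916)) = sqrt(921161 + 786*694/466389) = sqrt(921161 + 786*(1/466389)*694) = sqrt(921161 + 181828/155463) = sqrt(143206634371/155463) = sqrt(22263332999218773)/155463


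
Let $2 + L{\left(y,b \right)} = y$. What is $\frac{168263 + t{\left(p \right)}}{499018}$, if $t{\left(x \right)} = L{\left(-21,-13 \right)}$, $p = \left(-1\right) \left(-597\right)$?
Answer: $\frac{84120}{249509} \approx 0.33714$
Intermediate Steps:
$L{\left(y,b \right)} = -2 + y$
$p = 597$
$t{\left(x \right)} = -23$ ($t{\left(x \right)} = -2 - 21 = -23$)
$\frac{168263 + t{\left(p \right)}}{499018} = \frac{168263 - 23}{499018} = 168240 \cdot \frac{1}{499018} = \frac{84120}{249509}$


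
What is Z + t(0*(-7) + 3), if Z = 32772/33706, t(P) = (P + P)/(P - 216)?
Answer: 1129700/1196563 ≈ 0.94412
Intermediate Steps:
t(P) = 2*P/(-216 + P) (t(P) = (2*P)/(-216 + P) = 2*P/(-216 + P))
Z = 16386/16853 (Z = 32772*(1/33706) = 16386/16853 ≈ 0.97229)
Z + t(0*(-7) + 3) = 16386/16853 + 2*(0*(-7) + 3)/(-216 + (0*(-7) + 3)) = 16386/16853 + 2*(0 + 3)/(-216 + (0 + 3)) = 16386/16853 + 2*3/(-216 + 3) = 16386/16853 + 2*3/(-213) = 16386/16853 + 2*3*(-1/213) = 16386/16853 - 2/71 = 1129700/1196563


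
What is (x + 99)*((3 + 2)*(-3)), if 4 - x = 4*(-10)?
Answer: -2145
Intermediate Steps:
x = 44 (x = 4 - 4*(-10) = 4 - 1*(-40) = 4 + 40 = 44)
(x + 99)*((3 + 2)*(-3)) = (44 + 99)*((3 + 2)*(-3)) = 143*(5*(-3)) = 143*(-15) = -2145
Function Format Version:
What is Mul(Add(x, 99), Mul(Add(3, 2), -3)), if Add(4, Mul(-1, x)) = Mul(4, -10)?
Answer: -2145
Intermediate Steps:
x = 44 (x = Add(4, Mul(-1, Mul(4, -10))) = Add(4, Mul(-1, -40)) = Add(4, 40) = 44)
Mul(Add(x, 99), Mul(Add(3, 2), -3)) = Mul(Add(44, 99), Mul(Add(3, 2), -3)) = Mul(143, Mul(5, -3)) = Mul(143, -15) = -2145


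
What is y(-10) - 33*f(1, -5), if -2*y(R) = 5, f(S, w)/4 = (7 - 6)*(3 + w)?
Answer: 523/2 ≈ 261.50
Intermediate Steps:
f(S, w) = 12 + 4*w (f(S, w) = 4*((7 - 6)*(3 + w)) = 4*(1*(3 + w)) = 4*(3 + w) = 12 + 4*w)
y(R) = -5/2 (y(R) = -½*5 = -5/2)
y(-10) - 33*f(1, -5) = -5/2 - 33*(12 + 4*(-5)) = -5/2 - 33*(12 - 20) = -5/2 - 33*(-8) = -5/2 + 264 = 523/2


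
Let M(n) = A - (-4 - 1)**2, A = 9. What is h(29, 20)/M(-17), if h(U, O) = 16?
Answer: -1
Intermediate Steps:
M(n) = -16 (M(n) = 9 - (-4 - 1)**2 = 9 - 1*(-5)**2 = 9 - 1*25 = 9 - 25 = -16)
h(29, 20)/M(-17) = 16/(-16) = 16*(-1/16) = -1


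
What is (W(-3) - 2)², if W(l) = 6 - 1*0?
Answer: 16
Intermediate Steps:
W(l) = 6 (W(l) = 6 + 0 = 6)
(W(-3) - 2)² = (6 - 2)² = 4² = 16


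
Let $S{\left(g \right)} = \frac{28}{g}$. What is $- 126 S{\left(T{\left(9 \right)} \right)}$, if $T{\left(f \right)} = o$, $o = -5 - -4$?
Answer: $3528$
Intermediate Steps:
$o = -1$ ($o = -5 + 4 = -1$)
$T{\left(f \right)} = -1$
$- 126 S{\left(T{\left(9 \right)} \right)} = - 126 \frac{28}{-1} = - 126 \cdot 28 \left(-1\right) = \left(-126\right) \left(-28\right) = 3528$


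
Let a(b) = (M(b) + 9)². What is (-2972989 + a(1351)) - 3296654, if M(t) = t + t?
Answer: 1079878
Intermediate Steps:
M(t) = 2*t
a(b) = (9 + 2*b)² (a(b) = (2*b + 9)² = (9 + 2*b)²)
(-2972989 + a(1351)) - 3296654 = (-2972989 + (9 + 2*1351)²) - 3296654 = (-2972989 + (9 + 2702)²) - 3296654 = (-2972989 + 2711²) - 3296654 = (-2972989 + 7349521) - 3296654 = 4376532 - 3296654 = 1079878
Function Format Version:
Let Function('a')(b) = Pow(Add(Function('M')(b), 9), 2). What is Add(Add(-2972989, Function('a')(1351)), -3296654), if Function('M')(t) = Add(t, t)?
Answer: 1079878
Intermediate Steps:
Function('M')(t) = Mul(2, t)
Function('a')(b) = Pow(Add(9, Mul(2, b)), 2) (Function('a')(b) = Pow(Add(Mul(2, b), 9), 2) = Pow(Add(9, Mul(2, b)), 2))
Add(Add(-2972989, Function('a')(1351)), -3296654) = Add(Add(-2972989, Pow(Add(9, Mul(2, 1351)), 2)), -3296654) = Add(Add(-2972989, Pow(Add(9, 2702), 2)), -3296654) = Add(Add(-2972989, Pow(2711, 2)), -3296654) = Add(Add(-2972989, 7349521), -3296654) = Add(4376532, -3296654) = 1079878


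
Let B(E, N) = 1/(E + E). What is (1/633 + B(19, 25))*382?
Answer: 128161/12027 ≈ 10.656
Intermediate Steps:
B(E, N) = 1/(2*E)
(1/633 + B(19, 25))*382 = (1/633 + (½)/19)*382 = (1/633 + (½)*(1/19))*382 = (1/633 + 1/38)*382 = (671/24054)*382 = 128161/12027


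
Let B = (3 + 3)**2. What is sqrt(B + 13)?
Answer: 7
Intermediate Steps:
B = 36 (B = 6**2 = 36)
sqrt(B + 13) = sqrt(36 + 13) = sqrt(49) = 7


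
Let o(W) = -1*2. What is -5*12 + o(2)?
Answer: -62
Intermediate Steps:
o(W) = -2
-5*12 + o(2) = -5*12 - 2 = -60 - 2 = -62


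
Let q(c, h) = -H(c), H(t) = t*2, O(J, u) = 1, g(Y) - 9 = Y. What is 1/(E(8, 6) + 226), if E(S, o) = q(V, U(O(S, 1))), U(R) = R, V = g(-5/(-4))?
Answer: 2/411 ≈ 0.0048662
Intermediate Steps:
g(Y) = 9 + Y
V = 41/4 (V = 9 - 5/(-4) = 9 - 5*(-1/4) = 9 + 5/4 = 41/4 ≈ 10.250)
H(t) = 2*t
q(c, h) = -2*c
E(S, o) = -41/2 (E(S, o) = -2*41/4 = -41/2)
1/(E(8, 6) + 226) = 1/(-41/2 + 226) = 1/(411/2) = 2/411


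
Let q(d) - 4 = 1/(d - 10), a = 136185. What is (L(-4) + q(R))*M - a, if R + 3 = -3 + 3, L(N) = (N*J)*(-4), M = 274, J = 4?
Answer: -1528463/13 ≈ -1.1757e+5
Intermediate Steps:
L(N) = -16*N (L(N) = (N*4)*(-4) = (4*N)*(-4) = -16*N)
R = -3 (R = -3 + (-3 + 3) = -3 + 0 = -3)
q(d) = 4 + 1/(-10 + d) (q(d) = 4 + 1/(d - 10) = 4 + 1/(-10 + d))
(L(-4) + q(R))*M - a = (-16*(-4) + (-39 + 4*(-3))/(-10 - 3))*274 - 1*136185 = (64 + (-39 - 12)/(-13))*274 - 136185 = (64 - 1/13*(-51))*274 - 136185 = (64 + 51/13)*274 - 136185 = (883/13)*274 - 136185 = 241942/13 - 136185 = -1528463/13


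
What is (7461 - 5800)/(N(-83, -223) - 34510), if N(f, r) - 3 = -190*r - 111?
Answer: 1661/7752 ≈ 0.21427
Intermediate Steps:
N(f, r) = -108 - 190*r (N(f, r) = 3 + (-190*r - 111) = 3 + (-111 - 190*r) = -108 - 190*r)
(7461 - 5800)/(N(-83, -223) - 34510) = (7461 - 5800)/((-108 - 190*(-223)) - 34510) = 1661/((-108 + 42370) - 34510) = 1661/(42262 - 34510) = 1661/7752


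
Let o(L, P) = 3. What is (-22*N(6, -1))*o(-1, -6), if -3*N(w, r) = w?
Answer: 132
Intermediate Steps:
N(w, r) = -w/3
(-22*N(6, -1))*o(-1, -6) = -(-22)*6/3*3 = -22*(-2)*3 = 44*3 = 132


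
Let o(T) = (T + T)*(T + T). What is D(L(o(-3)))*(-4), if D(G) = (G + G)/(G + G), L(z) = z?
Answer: -4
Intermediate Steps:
o(T) = 4*T² (o(T) = (2*T)*(2*T) = 4*T²)
D(G) = 1 (D(G) = (2*G)/((2*G)) = (2*G)*(1/(2*G)) = 1)
D(L(o(-3)))*(-4) = 1*(-4) = -4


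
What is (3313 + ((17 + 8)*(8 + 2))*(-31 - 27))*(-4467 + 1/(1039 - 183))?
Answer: 42776302437/856 ≈ 4.9972e+7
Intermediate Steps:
(3313 + ((17 + 8)*(8 + 2))*(-31 - 27))*(-4467 + 1/(1039 - 183)) = (3313 + (25*10)*(-58))*(-4467 + 1/856) = (3313 + 250*(-58))*(-4467 + 1/856) = (3313 - 14500)*(-3823751/856) = -11187*(-3823751/856) = 42776302437/856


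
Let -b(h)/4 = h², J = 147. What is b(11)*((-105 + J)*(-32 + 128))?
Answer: -1951488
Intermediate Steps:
b(h) = -4*h²
b(11)*((-105 + J)*(-32 + 128)) = (-4*11²)*((-105 + 147)*(-32 + 128)) = (-4*121)*(42*96) = -484*4032 = -1951488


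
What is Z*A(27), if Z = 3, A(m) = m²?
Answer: 2187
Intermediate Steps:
Z*A(27) = 3*27² = 3*729 = 2187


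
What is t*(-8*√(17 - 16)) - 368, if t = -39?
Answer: -56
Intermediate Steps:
t*(-8*√(17 - 16)) - 368 = -(-312)*√(17 - 16) - 368 = -(-312)*√1 - 368 = -(-312) - 368 = -39*(-8) - 368 = 312 - 368 = -56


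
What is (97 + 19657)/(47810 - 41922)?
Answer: 9877/2944 ≈ 3.3550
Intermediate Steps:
(97 + 19657)/(47810 - 41922) = 19754/5888 = 19754*(1/5888) = 9877/2944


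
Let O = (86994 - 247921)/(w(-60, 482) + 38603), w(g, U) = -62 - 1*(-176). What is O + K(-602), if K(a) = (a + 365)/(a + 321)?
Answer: -36044558/10879477 ≈ -3.3131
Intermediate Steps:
w(g, U) = 114 (w(g, U) = -62 + 176 = 114)
K(a) = (365 + a)/(321 + a)
O = -160927/38717 (O = (86994 - 247921)/(114 + 38603) = -160927/38717 ≈ -4.1565)
O + K(-602) = -160927/38717 + (365 - 602)/(321 - 602) = -160927/38717 - 237/(-281) = -160927/38717 - 1/281*(-237) = -160927/38717 + 237/281 = -36044558/10879477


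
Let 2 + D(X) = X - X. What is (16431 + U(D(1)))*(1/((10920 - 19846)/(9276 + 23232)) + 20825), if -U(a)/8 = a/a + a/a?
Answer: 1525375710215/4463 ≈ 3.4178e+8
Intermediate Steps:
D(X) = -2 (D(X) = -2 + (X - X) = -2 + 0 = -2)
U(a) = -16 (U(a) = -8*(a/a + a/a) = -8*(1 + 1) = -8*2 = -16)
(16431 + U(D(1)))*(1/((10920 - 19846)/(9276 + 23232)) + 20825) = (16431 - 16)*(1/((10920 - 19846)/(9276 + 23232)) + 20825) = 16415*(1/(-8926/32508) + 20825) = 16415*(1/(-8926*1/32508) + 20825) = 16415*(1/(-4463/16254) + 20825) = 16415*(-16254/4463 + 20825) = 16415*(92925721/4463) = 1525375710215/4463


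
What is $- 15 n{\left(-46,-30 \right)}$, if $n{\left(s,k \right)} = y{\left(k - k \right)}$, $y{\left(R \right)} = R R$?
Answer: $0$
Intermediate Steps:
$y{\left(R \right)} = R^{2}$
$n{\left(s,k \right)} = 0$ ($n{\left(s,k \right)} = \left(k - k\right)^{2} = 0^{2} = 0$)
$- 15 n{\left(-46,-30 \right)} = \left(-15\right) 0 = 0$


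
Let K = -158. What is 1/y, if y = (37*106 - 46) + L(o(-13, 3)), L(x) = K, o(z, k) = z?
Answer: 1/3718 ≈ 0.00026896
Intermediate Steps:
L(x) = -158
y = 3718 (y = (37*106 - 46) - 158 = (3922 - 46) - 158 = 3876 - 158 = 3718)
1/y = 1/3718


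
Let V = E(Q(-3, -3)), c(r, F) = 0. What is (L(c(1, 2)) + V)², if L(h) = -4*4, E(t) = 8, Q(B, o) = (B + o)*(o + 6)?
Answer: 64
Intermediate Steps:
Q(B, o) = (6 + o)*(B + o) (Q(B, o) = (B + o)*(6 + o) = (6 + o)*(B + o))
V = 8
L(h) = -16
(L(c(1, 2)) + V)² = (-16 + 8)² = (-8)² = 64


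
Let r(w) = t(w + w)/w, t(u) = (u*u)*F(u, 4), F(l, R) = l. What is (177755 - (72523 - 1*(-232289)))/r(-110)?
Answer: -127057/96800 ≈ -1.3126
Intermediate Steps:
t(u) = u³ (t(u) = (u*u)*u = u²*u = u³)
r(w) = 8*w² (r(w) = (w + w)³/w = (2*w)³/w = (8*w³)/w = 8*w²)
(177755 - (72523 - 1*(-232289)))/r(-110) = (177755 - (72523 - 1*(-232289)))/((8*(-110)²)) = (177755 - (72523 + 232289))/((8*12100)) = (177755 - 1*304812)/96800 = (177755 - 304812)*(1/96800) = -127057*1/96800 = -127057/96800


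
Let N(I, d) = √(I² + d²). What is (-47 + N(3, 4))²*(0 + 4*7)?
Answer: 49392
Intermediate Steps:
(-47 + N(3, 4))²*(0 + 4*7) = (-47 + √(3² + 4²))²*(0 + 4*7) = (-47 + √(9 + 16))²*(0 + 28) = (-47 + √25)²*28 = (-47 + 5)²*28 = (-42)²*28 = 1764*28 = 49392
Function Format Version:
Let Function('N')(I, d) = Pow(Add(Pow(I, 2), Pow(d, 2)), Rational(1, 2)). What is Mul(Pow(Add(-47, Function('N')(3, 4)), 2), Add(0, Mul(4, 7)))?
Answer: 49392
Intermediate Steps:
Mul(Pow(Add(-47, Function('N')(3, 4)), 2), Add(0, Mul(4, 7))) = Mul(Pow(Add(-47, Pow(Add(Pow(3, 2), Pow(4, 2)), Rational(1, 2))), 2), Add(0, Mul(4, 7))) = Mul(Pow(Add(-47, Pow(Add(9, 16), Rational(1, 2))), 2), Add(0, 28)) = Mul(Pow(Add(-47, Pow(25, Rational(1, 2))), 2), 28) = Mul(Pow(Add(-47, 5), 2), 28) = Mul(Pow(-42, 2), 28) = Mul(1764, 28) = 49392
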